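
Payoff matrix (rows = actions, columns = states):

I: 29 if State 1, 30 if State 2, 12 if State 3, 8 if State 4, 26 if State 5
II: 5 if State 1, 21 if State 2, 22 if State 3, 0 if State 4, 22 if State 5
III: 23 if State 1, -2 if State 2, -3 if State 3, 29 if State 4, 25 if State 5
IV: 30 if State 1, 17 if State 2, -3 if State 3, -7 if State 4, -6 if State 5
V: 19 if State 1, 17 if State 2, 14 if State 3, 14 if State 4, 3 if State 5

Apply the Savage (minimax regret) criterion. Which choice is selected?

Column bests: State 1=30, State 2=30, State 3=22, State 4=29, State 5=26.
I regrets: 1, 0, 10, 21, 0 → max 21
II regrets: 25, 9, 0, 29, 4 → max 29
III regrets: 7, 32, 25, 0, 1 → max 32
IV regrets: 0, 13, 25, 36, 32 → max 36
V regrets: 11, 13, 8, 15, 23 → max 23
Smallest max regret = 21 → I.

I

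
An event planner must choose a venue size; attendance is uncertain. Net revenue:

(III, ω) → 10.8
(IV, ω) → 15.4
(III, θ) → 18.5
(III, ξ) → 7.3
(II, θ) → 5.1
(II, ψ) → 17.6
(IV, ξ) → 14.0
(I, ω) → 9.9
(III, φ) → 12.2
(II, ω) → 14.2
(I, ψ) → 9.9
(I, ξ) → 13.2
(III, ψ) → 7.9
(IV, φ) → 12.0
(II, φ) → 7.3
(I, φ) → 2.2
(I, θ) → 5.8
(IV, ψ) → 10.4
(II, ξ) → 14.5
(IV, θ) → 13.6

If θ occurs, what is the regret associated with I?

12.7

Best payoff under θ is 18.5.
Regret = 18.5 − 5.8 = 12.7.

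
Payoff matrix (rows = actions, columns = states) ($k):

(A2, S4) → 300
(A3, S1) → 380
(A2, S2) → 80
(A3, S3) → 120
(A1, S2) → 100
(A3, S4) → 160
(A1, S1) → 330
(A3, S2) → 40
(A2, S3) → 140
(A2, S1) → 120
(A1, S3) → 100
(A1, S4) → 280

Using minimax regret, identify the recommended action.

Column bests: S1=380, S2=100, S3=140, S4=300.
A1 regrets: 50, 0, 40, 20 → max 50
A2 regrets: 260, 20, 0, 0 → max 260
A3 regrets: 0, 60, 20, 140 → max 140
Smallest max regret = 50 → A1.

A1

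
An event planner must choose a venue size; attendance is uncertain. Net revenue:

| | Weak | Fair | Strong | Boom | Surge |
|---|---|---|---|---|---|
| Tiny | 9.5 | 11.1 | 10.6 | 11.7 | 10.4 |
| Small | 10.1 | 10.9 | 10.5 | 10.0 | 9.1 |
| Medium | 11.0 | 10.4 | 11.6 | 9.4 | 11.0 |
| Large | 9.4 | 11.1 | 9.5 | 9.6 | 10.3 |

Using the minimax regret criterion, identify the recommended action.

Column bests: Weak=11.0, Fair=11.1, Strong=11.6, Boom=11.7, Surge=11.0.
Tiny regrets: 1.5, 0.0, 1.0, 0.0, 0.6 → max 1.5
Small regrets: 0.9, 0.2, 1.1, 1.7, 1.9 → max 1.9
Medium regrets: 0.0, 0.7, 0.0, 2.3, 0.0 → max 2.3
Large regrets: 1.6, 0.0, 2.1, 2.1, 0.7 → max 2.1
Smallest max regret = 1.5 → Tiny.

Tiny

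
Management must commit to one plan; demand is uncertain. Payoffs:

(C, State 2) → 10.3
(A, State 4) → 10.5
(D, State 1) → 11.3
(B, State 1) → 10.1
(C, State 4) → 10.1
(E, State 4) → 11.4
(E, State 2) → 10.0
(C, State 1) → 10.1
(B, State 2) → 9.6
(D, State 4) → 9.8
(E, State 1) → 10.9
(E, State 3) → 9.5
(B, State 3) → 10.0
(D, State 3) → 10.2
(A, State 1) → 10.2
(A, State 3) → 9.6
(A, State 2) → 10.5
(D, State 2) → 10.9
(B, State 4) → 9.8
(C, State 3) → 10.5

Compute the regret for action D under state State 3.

Best payoff under State 3 is 10.5.
Regret = 10.5 − 10.2 = 0.3.

0.3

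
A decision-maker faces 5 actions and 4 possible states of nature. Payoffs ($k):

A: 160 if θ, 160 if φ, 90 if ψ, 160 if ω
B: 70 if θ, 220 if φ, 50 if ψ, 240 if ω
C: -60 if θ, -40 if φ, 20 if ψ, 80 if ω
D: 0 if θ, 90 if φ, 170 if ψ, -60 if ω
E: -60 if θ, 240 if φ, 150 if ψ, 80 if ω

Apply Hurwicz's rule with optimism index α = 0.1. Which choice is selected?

A

A: 0.1·160 + 0.9·90 = 97
B: 0.1·240 + 0.9·50 = 69
C: 0.1·80 + 0.9·(-60) = -46
D: 0.1·170 + 0.9·(-60) = -37
E: 0.1·240 + 0.9·(-60) = -30
Highest Hurwicz score = 97 → A.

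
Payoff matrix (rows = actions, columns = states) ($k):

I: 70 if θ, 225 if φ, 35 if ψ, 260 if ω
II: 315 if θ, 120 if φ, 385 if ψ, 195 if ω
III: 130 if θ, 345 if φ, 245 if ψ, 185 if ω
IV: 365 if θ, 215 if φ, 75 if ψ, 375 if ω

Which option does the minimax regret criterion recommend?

Column bests: θ=365, φ=345, ψ=385, ω=375.
I regrets: 295, 120, 350, 115 → max 350
II regrets: 50, 225, 0, 180 → max 225
III regrets: 235, 0, 140, 190 → max 235
IV regrets: 0, 130, 310, 0 → max 310
Smallest max regret = 225 → II.

II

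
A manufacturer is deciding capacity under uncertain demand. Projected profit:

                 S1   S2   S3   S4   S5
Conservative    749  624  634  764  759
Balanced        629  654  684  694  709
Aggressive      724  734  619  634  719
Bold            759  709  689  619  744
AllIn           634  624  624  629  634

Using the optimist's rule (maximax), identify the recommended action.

Conservative

Row maxima: Conservative=764, Balanced=709, Aggressive=734, Bold=759, AllIn=634
Best best-case = 764 → Conservative.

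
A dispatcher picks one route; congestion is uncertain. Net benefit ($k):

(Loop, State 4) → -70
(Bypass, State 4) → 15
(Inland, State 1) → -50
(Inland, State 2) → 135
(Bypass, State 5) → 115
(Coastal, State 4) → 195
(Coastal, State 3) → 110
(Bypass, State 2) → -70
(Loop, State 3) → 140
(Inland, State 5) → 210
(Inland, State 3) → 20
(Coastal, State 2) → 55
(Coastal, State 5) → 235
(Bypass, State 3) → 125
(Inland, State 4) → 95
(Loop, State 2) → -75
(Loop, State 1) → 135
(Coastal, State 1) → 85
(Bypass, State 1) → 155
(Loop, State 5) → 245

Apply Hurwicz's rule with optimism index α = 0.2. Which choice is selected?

Coastal

Loop: 0.2·245 + 0.8·(-75) = -11
Inland: 0.2·210 + 0.8·(-50) = 2
Bypass: 0.2·155 + 0.8·(-70) = -25
Coastal: 0.2·235 + 0.8·55 = 91
Highest Hurwicz score = 91 → Coastal.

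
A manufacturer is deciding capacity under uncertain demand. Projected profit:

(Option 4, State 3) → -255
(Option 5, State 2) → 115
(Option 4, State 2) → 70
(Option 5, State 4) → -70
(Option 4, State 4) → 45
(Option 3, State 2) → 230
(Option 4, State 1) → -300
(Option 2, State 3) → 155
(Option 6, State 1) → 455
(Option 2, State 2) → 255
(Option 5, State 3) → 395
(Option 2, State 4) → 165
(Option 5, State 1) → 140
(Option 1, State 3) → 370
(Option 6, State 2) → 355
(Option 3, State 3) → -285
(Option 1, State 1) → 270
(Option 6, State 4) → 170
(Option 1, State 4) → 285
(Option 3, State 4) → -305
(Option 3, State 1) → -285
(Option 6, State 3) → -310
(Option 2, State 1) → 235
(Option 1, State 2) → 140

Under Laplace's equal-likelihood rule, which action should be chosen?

Row averages: Option 1=266.25, Option 2=202.5, Option 3=-161.25, Option 4=-110, Option 5=145, Option 6=167.5
Highest average = 266.25 → Option 1.

Option 1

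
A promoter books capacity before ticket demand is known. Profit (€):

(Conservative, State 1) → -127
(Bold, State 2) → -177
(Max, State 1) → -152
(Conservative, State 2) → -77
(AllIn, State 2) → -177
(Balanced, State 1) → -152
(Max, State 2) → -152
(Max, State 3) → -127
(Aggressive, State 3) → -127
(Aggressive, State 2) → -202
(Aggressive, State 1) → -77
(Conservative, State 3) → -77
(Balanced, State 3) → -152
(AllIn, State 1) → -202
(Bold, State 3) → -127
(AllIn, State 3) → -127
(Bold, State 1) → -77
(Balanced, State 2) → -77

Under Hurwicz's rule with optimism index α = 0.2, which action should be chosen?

Conservative

Conservative: 0.2·(-77) + 0.8·(-127) = -117
Balanced: 0.2·(-77) + 0.8·(-152) = -137
Aggressive: 0.2·(-77) + 0.8·(-202) = -177
Bold: 0.2·(-77) + 0.8·(-177) = -157
AllIn: 0.2·(-127) + 0.8·(-202) = -187
Max: 0.2·(-127) + 0.8·(-152) = -147
Highest Hurwicz score = -117 → Conservative.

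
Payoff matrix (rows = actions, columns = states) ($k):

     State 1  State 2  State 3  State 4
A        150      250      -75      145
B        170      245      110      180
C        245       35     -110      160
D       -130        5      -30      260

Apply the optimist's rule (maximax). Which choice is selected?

D

Row maxima: A=250, B=245, C=245, D=260
Best best-case = 260 → D.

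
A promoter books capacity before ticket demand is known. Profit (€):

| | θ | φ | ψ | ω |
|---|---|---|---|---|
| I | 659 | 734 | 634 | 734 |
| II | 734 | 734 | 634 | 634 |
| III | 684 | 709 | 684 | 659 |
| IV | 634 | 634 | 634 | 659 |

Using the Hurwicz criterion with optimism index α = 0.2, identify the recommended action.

III

I: 0.2·734 + 0.8·634 = 654
II: 0.2·734 + 0.8·634 = 654
III: 0.2·709 + 0.8·659 = 669
IV: 0.2·659 + 0.8·634 = 639
Highest Hurwicz score = 669 → III.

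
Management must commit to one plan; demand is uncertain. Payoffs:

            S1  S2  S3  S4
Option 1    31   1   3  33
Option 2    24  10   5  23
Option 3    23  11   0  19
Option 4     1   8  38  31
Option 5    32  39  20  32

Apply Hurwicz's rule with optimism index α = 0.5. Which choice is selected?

Option 5

Option 1: 0.5·33 + 0.5·1 = 17
Option 2: 0.5·24 + 0.5·5 = 14.5
Option 3: 0.5·23 + 0.5·0 = 11.5
Option 4: 0.5·38 + 0.5·1 = 19.5
Option 5: 0.5·39 + 0.5·20 = 29.5
Highest Hurwicz score = 29.5 → Option 5.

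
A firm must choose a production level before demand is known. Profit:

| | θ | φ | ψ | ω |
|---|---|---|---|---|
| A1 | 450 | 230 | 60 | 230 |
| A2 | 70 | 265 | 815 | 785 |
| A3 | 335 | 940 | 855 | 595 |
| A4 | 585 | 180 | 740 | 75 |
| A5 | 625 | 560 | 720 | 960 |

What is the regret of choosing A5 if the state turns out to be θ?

0

Best payoff under θ is 625.
Regret = 625 − 625 = 0.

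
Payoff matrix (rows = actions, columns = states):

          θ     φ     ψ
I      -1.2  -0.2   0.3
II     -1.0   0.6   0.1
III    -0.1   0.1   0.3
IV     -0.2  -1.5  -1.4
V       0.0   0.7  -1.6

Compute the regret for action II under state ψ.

Best payoff under ψ is 0.3.
Regret = 0.3 − 0.1 = 0.2.

0.2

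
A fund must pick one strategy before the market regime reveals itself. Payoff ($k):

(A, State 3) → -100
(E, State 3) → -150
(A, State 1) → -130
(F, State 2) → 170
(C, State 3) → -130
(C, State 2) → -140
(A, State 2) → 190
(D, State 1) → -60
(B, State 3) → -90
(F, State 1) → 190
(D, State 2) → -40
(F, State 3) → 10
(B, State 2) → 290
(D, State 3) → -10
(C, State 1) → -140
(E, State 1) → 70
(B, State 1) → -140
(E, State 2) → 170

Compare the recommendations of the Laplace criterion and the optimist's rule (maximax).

laplace → F; maximax → B (disagree)

Row averages: A=-40/3, B=20, C=-410/3, D=-110/3, E=30, F=370/3
Highest average = 370/3 → F.
Row maxima: A=190, B=290, C=-130, D=-10, E=170, F=190
Best best-case = 290 → B.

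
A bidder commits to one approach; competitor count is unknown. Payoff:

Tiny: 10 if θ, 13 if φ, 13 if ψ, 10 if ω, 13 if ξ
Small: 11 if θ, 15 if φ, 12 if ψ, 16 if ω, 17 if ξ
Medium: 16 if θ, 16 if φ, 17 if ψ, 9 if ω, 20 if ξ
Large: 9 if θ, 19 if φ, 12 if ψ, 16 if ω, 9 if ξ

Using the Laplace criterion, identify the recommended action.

Row averages: Tiny=11.8, Small=14.2, Medium=15.6, Large=13
Highest average = 15.6 → Medium.

Medium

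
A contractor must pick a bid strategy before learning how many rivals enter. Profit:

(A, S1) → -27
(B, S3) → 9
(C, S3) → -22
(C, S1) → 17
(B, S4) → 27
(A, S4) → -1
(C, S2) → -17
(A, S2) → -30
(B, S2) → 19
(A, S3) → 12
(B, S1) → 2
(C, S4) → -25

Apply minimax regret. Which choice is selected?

Column bests: S1=17, S2=19, S3=12, S4=27.
A regrets: 44, 49, 0, 28 → max 49
B regrets: 15, 0, 3, 0 → max 15
C regrets: 0, 36, 34, 52 → max 52
Smallest max regret = 15 → B.

B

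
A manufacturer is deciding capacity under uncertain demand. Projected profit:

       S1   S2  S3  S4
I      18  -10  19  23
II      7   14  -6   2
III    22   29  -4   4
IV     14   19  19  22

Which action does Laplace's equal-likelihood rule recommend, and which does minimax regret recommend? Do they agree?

Row averages: I=12.5, II=4.25, III=12.75, IV=18.5
Highest average = 18.5 → IV.
Column bests: S1=22, S2=29, S3=19, S4=23.
I regrets: 4, 39, 0, 0 → max 39
II regrets: 15, 15, 25, 21 → max 25
III regrets: 0, 0, 23, 19 → max 23
IV regrets: 8, 10, 0, 1 → max 10
Smallest max regret = 10 → IV.

laplace → IV; minimax regret → IV (agree)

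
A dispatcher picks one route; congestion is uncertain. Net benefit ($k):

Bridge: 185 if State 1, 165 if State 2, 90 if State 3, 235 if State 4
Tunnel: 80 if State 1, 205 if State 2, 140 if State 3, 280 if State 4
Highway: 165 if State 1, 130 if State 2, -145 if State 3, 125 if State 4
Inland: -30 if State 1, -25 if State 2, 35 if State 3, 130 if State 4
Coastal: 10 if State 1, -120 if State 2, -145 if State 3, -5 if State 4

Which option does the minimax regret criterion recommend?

Column bests: State 1=185, State 2=205, State 3=140, State 4=280.
Bridge regrets: 0, 40, 50, 45 → max 50
Tunnel regrets: 105, 0, 0, 0 → max 105
Highway regrets: 20, 75, 285, 155 → max 285
Inland regrets: 215, 230, 105, 150 → max 230
Coastal regrets: 175, 325, 285, 285 → max 325
Smallest max regret = 50 → Bridge.

Bridge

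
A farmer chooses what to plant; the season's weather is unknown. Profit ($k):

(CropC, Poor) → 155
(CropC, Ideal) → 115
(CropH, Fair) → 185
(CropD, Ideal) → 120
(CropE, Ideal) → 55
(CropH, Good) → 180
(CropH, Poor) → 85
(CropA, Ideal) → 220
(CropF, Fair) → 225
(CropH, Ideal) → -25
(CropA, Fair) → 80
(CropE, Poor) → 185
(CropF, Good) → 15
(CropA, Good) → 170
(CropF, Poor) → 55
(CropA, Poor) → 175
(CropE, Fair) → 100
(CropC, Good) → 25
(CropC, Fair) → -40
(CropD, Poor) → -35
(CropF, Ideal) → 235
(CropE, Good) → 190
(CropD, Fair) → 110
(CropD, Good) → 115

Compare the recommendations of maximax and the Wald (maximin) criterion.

maximax → CropF; maximin → CropA (disagree)

Row maxima: CropF=235, CropC=155, CropH=185, CropD=120, CropA=220, CropE=190
Best best-case = 235 → CropF.
Row minima: CropF=15, CropC=-40, CropH=-25, CropD=-35, CropA=80, CropE=55
Best worst-case = 80 → CropA.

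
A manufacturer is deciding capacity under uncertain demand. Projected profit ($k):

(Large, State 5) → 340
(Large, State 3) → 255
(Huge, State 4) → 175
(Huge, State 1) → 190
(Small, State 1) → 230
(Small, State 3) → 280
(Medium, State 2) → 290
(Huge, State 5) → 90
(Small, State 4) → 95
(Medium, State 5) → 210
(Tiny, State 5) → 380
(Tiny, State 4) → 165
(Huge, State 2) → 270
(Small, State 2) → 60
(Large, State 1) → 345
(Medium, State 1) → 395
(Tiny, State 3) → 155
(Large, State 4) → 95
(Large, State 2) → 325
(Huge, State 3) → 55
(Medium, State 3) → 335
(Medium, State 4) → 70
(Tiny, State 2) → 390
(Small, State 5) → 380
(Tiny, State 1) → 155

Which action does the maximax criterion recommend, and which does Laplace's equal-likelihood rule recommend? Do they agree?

maximax → Medium; laplace → Large (disagree)

Row maxima: Tiny=390, Small=380, Medium=395, Large=345, Huge=270
Best best-case = 395 → Medium.
Row averages: Tiny=249, Small=209, Medium=260, Large=272, Huge=156
Highest average = 272 → Large.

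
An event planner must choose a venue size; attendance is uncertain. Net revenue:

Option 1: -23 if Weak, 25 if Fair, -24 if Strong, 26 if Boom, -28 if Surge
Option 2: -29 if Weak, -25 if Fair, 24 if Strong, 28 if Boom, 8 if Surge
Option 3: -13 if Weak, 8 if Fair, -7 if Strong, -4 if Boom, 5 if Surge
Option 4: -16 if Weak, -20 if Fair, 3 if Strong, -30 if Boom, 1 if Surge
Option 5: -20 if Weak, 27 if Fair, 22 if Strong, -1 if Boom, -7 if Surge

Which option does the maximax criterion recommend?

Option 2

Row maxima: Option 1=26, Option 2=28, Option 3=8, Option 4=3, Option 5=27
Best best-case = 28 → Option 2.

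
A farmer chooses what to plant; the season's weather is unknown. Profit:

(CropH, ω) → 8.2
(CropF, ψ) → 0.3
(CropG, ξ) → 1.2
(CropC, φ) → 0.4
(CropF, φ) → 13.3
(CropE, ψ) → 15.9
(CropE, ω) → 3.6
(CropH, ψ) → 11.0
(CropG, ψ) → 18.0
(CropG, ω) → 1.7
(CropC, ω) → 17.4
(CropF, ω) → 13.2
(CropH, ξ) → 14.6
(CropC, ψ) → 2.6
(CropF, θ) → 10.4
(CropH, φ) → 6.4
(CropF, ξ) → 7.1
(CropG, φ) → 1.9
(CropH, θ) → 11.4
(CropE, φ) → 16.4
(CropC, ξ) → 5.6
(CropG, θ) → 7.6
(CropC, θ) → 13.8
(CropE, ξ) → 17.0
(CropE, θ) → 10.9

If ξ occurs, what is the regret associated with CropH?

Best payoff under ξ is 17.0.
Regret = 17.0 − 14.6 = 2.4.

2.4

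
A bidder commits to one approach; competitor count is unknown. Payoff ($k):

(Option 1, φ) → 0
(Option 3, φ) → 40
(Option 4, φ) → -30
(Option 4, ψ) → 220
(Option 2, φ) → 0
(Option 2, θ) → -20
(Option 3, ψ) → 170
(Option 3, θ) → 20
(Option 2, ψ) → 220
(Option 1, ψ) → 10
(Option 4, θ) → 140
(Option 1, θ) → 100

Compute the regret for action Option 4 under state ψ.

Best payoff under ψ is 220.
Regret = 220 − 220 = 0.

0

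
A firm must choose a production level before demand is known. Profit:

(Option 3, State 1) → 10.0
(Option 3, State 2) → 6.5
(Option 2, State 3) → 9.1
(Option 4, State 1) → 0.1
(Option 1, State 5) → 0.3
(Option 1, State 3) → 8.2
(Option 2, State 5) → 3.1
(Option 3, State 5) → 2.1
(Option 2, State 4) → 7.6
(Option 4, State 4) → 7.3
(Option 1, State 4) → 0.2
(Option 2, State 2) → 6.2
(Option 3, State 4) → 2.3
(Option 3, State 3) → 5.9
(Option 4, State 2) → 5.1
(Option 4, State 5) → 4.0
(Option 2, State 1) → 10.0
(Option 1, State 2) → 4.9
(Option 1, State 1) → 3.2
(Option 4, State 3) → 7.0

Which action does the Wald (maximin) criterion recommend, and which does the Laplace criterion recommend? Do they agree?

maximin → Option 2; laplace → Option 2 (agree)

Row minima: Option 1=0.2, Option 2=3.1, Option 3=2.1, Option 4=0.1
Best worst-case = 3.1 → Option 2.
Row averages: Option 1=3.36, Option 2=7.2, Option 3=5.36, Option 4=4.7
Highest average = 7.2 → Option 2.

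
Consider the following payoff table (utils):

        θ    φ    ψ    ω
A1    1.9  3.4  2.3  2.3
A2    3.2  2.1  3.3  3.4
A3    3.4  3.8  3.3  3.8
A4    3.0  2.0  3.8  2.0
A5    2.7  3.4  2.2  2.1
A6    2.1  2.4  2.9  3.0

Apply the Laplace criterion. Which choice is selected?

A3

Row averages: A1=2.475, A2=3, A3=3.575, A4=2.7, A5=2.6, A6=2.6
Highest average = 3.575 → A3.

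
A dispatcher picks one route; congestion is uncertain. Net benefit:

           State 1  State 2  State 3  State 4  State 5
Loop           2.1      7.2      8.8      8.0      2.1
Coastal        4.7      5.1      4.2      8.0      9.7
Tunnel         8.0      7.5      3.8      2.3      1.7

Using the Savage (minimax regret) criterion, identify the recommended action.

Column bests: State 1=8.0, State 2=7.5, State 3=8.8, State 4=8.0, State 5=9.7.
Loop regrets: 5.9, 0.3, 0.0, 0.0, 7.6 → max 7.6
Coastal regrets: 3.3, 2.4, 4.6, 0.0, 0.0 → max 4.6
Tunnel regrets: 0.0, 0.0, 5.0, 5.7, 8.0 → max 8.0
Smallest max regret = 4.6 → Coastal.

Coastal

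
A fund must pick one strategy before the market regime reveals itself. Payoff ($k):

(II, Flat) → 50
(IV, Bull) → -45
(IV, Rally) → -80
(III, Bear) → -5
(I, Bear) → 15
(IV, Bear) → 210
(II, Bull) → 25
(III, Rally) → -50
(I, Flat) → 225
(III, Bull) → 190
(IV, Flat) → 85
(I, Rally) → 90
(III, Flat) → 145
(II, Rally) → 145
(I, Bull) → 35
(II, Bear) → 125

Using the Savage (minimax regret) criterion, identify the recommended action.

II

Column bests: Bear=210, Flat=225, Bull=190, Rally=145.
I regrets: 195, 0, 155, 55 → max 195
II regrets: 85, 175, 165, 0 → max 175
III regrets: 215, 80, 0, 195 → max 215
IV regrets: 0, 140, 235, 225 → max 235
Smallest max regret = 175 → II.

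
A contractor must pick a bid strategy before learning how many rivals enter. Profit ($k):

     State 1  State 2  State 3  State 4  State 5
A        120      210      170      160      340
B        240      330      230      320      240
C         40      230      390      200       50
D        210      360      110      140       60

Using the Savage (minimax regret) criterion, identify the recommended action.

Column bests: State 1=240, State 2=360, State 3=390, State 4=320, State 5=340.
A regrets: 120, 150, 220, 160, 0 → max 220
B regrets: 0, 30, 160, 0, 100 → max 160
C regrets: 200, 130, 0, 120, 290 → max 290
D regrets: 30, 0, 280, 180, 280 → max 280
Smallest max regret = 160 → B.

B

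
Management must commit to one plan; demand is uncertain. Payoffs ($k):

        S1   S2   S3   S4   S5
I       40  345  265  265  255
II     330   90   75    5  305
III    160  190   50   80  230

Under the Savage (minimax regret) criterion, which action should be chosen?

III

Column bests: S1=330, S2=345, S3=265, S4=265, S5=305.
I regrets: 290, 0, 0, 0, 50 → max 290
II regrets: 0, 255, 190, 260, 0 → max 260
III regrets: 170, 155, 215, 185, 75 → max 215
Smallest max regret = 215 → III.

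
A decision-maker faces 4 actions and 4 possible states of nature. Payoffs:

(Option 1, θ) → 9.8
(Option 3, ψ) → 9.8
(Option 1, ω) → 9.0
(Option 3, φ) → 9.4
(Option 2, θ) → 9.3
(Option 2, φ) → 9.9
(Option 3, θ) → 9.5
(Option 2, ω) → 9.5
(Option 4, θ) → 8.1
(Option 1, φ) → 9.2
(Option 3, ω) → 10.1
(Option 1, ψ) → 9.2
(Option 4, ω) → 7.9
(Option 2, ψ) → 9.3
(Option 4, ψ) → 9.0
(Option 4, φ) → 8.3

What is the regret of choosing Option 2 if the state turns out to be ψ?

0.5

Best payoff under ψ is 9.8.
Regret = 9.8 − 9.3 = 0.5.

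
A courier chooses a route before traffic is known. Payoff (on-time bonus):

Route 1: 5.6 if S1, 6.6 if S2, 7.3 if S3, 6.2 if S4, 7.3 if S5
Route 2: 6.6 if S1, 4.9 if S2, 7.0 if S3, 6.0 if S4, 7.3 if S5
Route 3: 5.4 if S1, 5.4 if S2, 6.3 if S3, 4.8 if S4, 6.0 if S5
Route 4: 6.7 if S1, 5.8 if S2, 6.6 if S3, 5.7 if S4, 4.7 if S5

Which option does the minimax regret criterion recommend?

Route 1

Column bests: S1=6.7, S2=6.6, S3=7.3, S4=6.2, S5=7.3.
Route 1 regrets: 1.1, 0.0, 0.0, 0.0, 0.0 → max 1.1
Route 2 regrets: 0.1, 1.7, 0.3, 0.2, 0.0 → max 1.7
Route 3 regrets: 1.3, 1.2, 1.0, 1.4, 1.3 → max 1.4
Route 4 regrets: 0.0, 0.8, 0.7, 0.5, 2.6 → max 2.6
Smallest max regret = 1.1 → Route 1.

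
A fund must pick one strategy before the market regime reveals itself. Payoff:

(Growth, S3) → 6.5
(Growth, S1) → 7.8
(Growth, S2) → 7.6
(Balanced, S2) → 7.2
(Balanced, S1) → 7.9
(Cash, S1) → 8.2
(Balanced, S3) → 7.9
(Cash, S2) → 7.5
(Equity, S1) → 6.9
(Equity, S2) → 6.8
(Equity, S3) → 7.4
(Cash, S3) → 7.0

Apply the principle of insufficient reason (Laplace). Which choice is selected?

Row averages: Growth=7.3, Cash=227/30, Equity=211/30, Balanced=23/3
Highest average = 23/3 → Balanced.

Balanced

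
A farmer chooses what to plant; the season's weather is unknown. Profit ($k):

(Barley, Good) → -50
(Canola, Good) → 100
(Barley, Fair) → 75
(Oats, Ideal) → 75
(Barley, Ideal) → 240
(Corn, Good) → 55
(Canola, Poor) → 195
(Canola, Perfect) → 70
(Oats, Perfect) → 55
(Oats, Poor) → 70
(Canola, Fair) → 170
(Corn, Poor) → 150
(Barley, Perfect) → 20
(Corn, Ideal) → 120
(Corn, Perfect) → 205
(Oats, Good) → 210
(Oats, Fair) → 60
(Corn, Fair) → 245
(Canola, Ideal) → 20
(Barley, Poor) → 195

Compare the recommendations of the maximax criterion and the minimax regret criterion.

maximax → Corn; minimax regret → Corn (agree)

Row maxima: Corn=245, Oats=210, Barley=240, Canola=195
Best best-case = 245 → Corn.
Column bests: Poor=195, Fair=245, Good=210, Ideal=240, Perfect=205.
Corn regrets: 45, 0, 155, 120, 0 → max 155
Oats regrets: 125, 185, 0, 165, 150 → max 185
Barley regrets: 0, 170, 260, 0, 185 → max 260
Canola regrets: 0, 75, 110, 220, 135 → max 220
Smallest max regret = 155 → Corn.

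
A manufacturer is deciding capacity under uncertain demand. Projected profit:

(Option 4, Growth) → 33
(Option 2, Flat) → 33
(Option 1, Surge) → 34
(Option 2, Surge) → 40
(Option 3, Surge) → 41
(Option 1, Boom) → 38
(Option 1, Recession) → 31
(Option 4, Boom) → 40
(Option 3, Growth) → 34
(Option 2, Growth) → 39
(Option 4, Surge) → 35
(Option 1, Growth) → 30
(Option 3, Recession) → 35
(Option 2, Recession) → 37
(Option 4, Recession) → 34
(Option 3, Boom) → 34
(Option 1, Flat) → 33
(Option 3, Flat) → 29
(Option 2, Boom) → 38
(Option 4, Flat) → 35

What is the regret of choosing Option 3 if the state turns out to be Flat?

Best payoff under Flat is 35.
Regret = 35 − 29 = 6.

6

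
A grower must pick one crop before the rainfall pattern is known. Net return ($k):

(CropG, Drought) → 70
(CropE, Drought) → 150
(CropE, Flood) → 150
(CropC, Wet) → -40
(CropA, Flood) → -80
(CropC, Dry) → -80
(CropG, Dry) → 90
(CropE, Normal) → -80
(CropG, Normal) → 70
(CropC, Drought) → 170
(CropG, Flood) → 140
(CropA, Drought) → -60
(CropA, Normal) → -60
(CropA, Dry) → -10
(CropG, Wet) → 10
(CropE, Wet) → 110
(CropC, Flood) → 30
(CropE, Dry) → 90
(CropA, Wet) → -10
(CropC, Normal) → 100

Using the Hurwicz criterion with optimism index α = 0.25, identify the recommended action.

CropG

CropC: 0.25·170 + 0.75·(-80) = -17.5
CropE: 0.25·150 + 0.75·(-80) = -22.5
CropA: 0.25·(-10) + 0.75·(-80) = -62.5
CropG: 0.25·140 + 0.75·10 = 42.5
Highest Hurwicz score = 42.5 → CropG.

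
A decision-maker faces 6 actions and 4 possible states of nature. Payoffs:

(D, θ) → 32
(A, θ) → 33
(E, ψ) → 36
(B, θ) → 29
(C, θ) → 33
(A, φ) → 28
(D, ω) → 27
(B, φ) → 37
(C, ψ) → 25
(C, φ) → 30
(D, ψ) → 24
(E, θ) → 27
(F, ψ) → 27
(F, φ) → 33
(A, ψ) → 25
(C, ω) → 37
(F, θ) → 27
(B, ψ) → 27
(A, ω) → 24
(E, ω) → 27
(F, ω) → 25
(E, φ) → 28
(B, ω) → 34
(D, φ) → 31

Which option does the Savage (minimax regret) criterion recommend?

Column bests: θ=33, φ=37, ψ=36, ω=37.
A regrets: 0, 9, 11, 13 → max 13
B regrets: 4, 0, 9, 3 → max 9
C regrets: 0, 7, 11, 0 → max 11
D regrets: 1, 6, 12, 10 → max 12
E regrets: 6, 9, 0, 10 → max 10
F regrets: 6, 4, 9, 12 → max 12
Smallest max regret = 9 → B.

B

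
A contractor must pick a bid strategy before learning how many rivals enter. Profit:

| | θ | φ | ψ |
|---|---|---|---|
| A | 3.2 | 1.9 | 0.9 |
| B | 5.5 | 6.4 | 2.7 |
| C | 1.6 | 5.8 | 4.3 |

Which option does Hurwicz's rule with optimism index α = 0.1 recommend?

B

A: 0.1·3.2 + 0.9·0.9 = 1.13
B: 0.1·6.4 + 0.9·2.7 = 3.07
C: 0.1·5.8 + 0.9·1.6 = 2.02
Highest Hurwicz score = 3.07 → B.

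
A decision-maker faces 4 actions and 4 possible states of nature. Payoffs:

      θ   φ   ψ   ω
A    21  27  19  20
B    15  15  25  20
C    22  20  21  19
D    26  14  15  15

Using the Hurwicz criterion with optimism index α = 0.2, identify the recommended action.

A

A: 0.2·27 + 0.8·19 = 20.6
B: 0.2·25 + 0.8·15 = 17
C: 0.2·22 + 0.8·19 = 19.6
D: 0.2·26 + 0.8·14 = 16.4
Highest Hurwicz score = 20.6 → A.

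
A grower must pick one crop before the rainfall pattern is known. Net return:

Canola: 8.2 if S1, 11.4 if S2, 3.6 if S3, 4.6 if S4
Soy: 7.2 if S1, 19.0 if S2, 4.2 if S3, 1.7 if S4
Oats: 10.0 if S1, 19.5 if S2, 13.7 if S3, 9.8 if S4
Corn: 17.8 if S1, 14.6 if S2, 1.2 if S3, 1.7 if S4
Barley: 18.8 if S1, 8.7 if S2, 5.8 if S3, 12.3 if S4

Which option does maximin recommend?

Oats

Row minima: Canola=3.6, Soy=1.7, Oats=9.8, Corn=1.2, Barley=5.8
Best worst-case = 9.8 → Oats.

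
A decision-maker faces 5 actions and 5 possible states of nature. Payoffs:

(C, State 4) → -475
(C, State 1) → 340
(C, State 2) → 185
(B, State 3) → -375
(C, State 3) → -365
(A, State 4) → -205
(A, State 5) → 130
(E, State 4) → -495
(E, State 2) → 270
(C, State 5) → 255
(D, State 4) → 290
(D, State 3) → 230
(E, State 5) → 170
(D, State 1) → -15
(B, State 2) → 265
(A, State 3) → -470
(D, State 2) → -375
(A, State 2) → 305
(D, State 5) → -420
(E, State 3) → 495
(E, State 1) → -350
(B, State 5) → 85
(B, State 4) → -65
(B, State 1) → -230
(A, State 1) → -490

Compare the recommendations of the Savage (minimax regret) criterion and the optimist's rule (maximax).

minimax regret → D; maximax → E (disagree)

Column bests: State 1=340, State 2=305, State 3=495, State 4=290, State 5=255.
A regrets: 830, 0, 965, 495, 125 → max 965
B regrets: 570, 40, 870, 355, 170 → max 870
C regrets: 0, 120, 860, 765, 0 → max 860
D regrets: 355, 680, 265, 0, 675 → max 680
E regrets: 690, 35, 0, 785, 85 → max 785
Smallest max regret = 680 → D.
Row maxima: A=305, B=265, C=340, D=290, E=495
Best best-case = 495 → E.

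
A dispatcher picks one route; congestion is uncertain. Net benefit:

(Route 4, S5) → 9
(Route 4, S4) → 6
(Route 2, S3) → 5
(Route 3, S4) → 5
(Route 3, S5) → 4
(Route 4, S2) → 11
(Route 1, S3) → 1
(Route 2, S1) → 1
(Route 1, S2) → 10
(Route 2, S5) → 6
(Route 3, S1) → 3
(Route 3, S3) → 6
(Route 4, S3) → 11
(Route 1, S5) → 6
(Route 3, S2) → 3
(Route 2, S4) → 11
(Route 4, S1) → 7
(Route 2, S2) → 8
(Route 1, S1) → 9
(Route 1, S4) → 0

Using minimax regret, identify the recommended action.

Column bests: S1=9, S2=11, S3=11, S4=11, S5=9.
Route 1 regrets: 0, 1, 10, 11, 3 → max 11
Route 2 regrets: 8, 3, 6, 0, 3 → max 8
Route 3 regrets: 6, 8, 5, 6, 5 → max 8
Route 4 regrets: 2, 0, 0, 5, 0 → max 5
Smallest max regret = 5 → Route 4.

Route 4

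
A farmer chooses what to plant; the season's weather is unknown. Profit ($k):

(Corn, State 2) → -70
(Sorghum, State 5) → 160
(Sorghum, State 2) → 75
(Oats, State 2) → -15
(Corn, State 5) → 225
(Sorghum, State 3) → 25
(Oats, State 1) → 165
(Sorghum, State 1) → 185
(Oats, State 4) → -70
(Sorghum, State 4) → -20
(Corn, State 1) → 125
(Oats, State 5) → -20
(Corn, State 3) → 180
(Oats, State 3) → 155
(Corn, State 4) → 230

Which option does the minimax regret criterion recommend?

Column bests: State 1=185, State 2=75, State 3=180, State 4=230, State 5=225.
Oats regrets: 20, 90, 25, 300, 245 → max 300
Sorghum regrets: 0, 0, 155, 250, 65 → max 250
Corn regrets: 60, 145, 0, 0, 0 → max 145
Smallest max regret = 145 → Corn.

Corn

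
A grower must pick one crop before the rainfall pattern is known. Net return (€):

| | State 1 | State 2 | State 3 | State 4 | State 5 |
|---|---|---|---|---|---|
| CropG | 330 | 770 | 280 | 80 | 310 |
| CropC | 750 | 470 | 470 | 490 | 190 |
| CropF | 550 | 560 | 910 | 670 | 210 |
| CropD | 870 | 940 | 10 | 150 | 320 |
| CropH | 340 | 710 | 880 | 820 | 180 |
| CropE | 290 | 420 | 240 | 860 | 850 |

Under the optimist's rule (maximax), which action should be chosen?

Row maxima: CropG=770, CropC=750, CropF=910, CropD=940, CropH=880, CropE=860
Best best-case = 940 → CropD.

CropD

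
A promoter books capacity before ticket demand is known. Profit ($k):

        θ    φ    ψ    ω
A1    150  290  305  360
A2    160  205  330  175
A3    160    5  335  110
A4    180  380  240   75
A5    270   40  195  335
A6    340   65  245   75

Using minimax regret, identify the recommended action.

A2

Column bests: θ=340, φ=380, ψ=335, ω=360.
A1 regrets: 190, 90, 30, 0 → max 190
A2 regrets: 180, 175, 5, 185 → max 185
A3 regrets: 180, 375, 0, 250 → max 375
A4 regrets: 160, 0, 95, 285 → max 285
A5 regrets: 70, 340, 140, 25 → max 340
A6 regrets: 0, 315, 90, 285 → max 315
Smallest max regret = 185 → A2.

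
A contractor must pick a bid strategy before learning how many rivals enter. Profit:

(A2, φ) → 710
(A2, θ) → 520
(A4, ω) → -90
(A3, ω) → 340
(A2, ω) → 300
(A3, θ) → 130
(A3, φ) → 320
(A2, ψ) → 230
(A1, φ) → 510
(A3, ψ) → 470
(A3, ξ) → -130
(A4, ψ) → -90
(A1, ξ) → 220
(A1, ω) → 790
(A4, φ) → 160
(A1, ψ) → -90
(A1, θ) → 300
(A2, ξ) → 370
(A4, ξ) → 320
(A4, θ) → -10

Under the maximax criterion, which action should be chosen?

A1

Row maxima: A1=790, A2=710, A3=470, A4=320
Best best-case = 790 → A1.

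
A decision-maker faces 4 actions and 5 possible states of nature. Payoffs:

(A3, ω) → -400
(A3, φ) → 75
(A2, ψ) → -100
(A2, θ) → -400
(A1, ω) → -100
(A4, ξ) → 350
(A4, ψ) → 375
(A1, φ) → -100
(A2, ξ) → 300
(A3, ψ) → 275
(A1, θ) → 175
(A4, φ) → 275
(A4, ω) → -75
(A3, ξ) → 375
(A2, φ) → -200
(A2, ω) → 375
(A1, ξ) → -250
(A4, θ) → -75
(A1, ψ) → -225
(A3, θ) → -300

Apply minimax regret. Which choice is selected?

A4

Column bests: θ=175, φ=275, ψ=375, ω=375, ξ=375.
A1 regrets: 0, 375, 600, 475, 625 → max 625
A2 regrets: 575, 475, 475, 0, 75 → max 575
A3 regrets: 475, 200, 100, 775, 0 → max 775
A4 regrets: 250, 0, 0, 450, 25 → max 450
Smallest max regret = 450 → A4.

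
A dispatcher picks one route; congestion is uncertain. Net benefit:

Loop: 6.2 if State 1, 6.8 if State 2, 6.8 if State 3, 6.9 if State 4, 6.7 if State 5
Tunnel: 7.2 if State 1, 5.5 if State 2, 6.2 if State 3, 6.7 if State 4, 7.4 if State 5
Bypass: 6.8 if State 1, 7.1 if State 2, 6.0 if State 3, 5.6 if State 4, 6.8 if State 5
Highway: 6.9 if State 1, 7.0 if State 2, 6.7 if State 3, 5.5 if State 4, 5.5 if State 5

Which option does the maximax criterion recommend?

Tunnel

Row maxima: Loop=6.9, Tunnel=7.4, Bypass=7.1, Highway=7.0
Best best-case = 7.4 → Tunnel.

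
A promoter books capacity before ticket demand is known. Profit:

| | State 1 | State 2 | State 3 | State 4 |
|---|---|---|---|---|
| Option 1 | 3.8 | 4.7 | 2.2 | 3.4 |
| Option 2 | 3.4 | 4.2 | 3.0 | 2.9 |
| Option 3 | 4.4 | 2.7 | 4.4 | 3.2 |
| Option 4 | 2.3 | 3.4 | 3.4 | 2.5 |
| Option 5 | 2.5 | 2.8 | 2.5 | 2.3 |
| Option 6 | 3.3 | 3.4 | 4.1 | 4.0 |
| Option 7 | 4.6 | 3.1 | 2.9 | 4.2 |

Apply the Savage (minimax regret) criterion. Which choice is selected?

Column bests: State 1=4.6, State 2=4.7, State 3=4.4, State 4=4.2.
Option 1 regrets: 0.8, 0.0, 2.2, 0.8 → max 2.2
Option 2 regrets: 1.2, 0.5, 1.4, 1.3 → max 1.4
Option 3 regrets: 0.2, 2.0, 0.0, 1.0 → max 2.0
Option 4 regrets: 2.3, 1.3, 1.0, 1.7 → max 2.3
Option 5 regrets: 2.1, 1.9, 1.9, 1.9 → max 2.1
Option 6 regrets: 1.3, 1.3, 0.3, 0.2 → max 1.3
Option 7 regrets: 0.0, 1.6, 1.5, 0.0 → max 1.6
Smallest max regret = 1.3 → Option 6.

Option 6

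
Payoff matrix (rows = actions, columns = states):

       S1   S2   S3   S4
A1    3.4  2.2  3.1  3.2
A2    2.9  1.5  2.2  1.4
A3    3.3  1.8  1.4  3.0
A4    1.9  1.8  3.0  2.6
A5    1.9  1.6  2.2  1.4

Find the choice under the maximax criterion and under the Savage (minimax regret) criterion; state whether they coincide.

maximax → A1; minimax regret → A1 (agree)

Row maxima: A1=3.4, A2=2.9, A3=3.3, A4=3.0, A5=2.2
Best best-case = 3.4 → A1.
Column bests: S1=3.4, S2=2.2, S3=3.1, S4=3.2.
A1 regrets: 0.0, 0.0, 0.0, 0.0 → max 0.0
A2 regrets: 0.5, 0.7, 0.9, 1.8 → max 1.8
A3 regrets: 0.1, 0.4, 1.7, 0.2 → max 1.7
A4 regrets: 1.5, 0.4, 0.1, 0.6 → max 1.5
A5 regrets: 1.5, 0.6, 0.9, 1.8 → max 1.8
Smallest max regret = 0.0 → A1.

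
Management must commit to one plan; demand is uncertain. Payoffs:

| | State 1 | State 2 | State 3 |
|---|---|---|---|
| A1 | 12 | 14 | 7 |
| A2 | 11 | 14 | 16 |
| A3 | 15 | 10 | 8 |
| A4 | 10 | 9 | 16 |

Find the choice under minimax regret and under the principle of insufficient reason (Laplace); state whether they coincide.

Column bests: State 1=15, State 2=14, State 3=16.
A1 regrets: 3, 0, 9 → max 9
A2 regrets: 4, 0, 0 → max 4
A3 regrets: 0, 4, 8 → max 8
A4 regrets: 5, 5, 0 → max 5
Smallest max regret = 4 → A2.
Row averages: A1=11, A2=41/3, A3=11, A4=35/3
Highest average = 41/3 → A2.

minimax regret → A2; laplace → A2 (agree)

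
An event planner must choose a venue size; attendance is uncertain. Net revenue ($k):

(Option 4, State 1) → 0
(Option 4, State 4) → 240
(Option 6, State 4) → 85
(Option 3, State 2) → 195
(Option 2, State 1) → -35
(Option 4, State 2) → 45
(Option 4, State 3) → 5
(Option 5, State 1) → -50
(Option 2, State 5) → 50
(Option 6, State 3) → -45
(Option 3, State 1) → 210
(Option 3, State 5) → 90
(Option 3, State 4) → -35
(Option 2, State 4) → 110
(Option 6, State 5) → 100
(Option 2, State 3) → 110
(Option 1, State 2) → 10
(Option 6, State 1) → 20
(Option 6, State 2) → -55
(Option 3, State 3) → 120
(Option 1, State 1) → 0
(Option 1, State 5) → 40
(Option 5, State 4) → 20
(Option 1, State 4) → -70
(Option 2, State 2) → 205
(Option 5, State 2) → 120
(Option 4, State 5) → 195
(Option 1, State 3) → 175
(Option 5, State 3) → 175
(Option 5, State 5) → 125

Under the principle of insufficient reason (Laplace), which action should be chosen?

Option 3

Row averages: Option 1=31, Option 2=88, Option 3=116, Option 4=97, Option 5=78, Option 6=21
Highest average = 116 → Option 3.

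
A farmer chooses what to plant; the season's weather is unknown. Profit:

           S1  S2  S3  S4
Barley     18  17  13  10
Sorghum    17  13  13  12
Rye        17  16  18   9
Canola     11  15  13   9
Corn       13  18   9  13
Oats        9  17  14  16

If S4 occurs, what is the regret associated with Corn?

Best payoff under S4 is 16.
Regret = 16 − 13 = 3.

3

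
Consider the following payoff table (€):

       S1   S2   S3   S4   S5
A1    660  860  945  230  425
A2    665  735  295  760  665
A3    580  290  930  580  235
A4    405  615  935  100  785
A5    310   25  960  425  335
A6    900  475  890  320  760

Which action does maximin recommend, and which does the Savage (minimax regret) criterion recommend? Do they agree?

Row minima: A1=230, A2=295, A3=235, A4=100, A5=25, A6=320
Best worst-case = 320 → A6.
Column bests: S1=900, S2=860, S3=960, S4=760, S5=785.
A1 regrets: 240, 0, 15, 530, 360 → max 530
A2 regrets: 235, 125, 665, 0, 120 → max 665
A3 regrets: 320, 570, 30, 180, 550 → max 570
A4 regrets: 495, 245, 25, 660, 0 → max 660
A5 regrets: 590, 835, 0, 335, 450 → max 835
A6 regrets: 0, 385, 70, 440, 25 → max 440
Smallest max regret = 440 → A6.

maximin → A6; minimax regret → A6 (agree)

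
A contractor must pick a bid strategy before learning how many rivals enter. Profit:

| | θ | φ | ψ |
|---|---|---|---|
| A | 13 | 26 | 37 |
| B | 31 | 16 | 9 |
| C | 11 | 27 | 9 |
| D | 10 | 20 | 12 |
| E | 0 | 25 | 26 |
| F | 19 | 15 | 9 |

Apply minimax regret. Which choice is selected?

Column bests: θ=31, φ=27, ψ=37.
A regrets: 18, 1, 0 → max 18
B regrets: 0, 11, 28 → max 28
C regrets: 20, 0, 28 → max 28
D regrets: 21, 7, 25 → max 25
E regrets: 31, 2, 11 → max 31
F regrets: 12, 12, 28 → max 28
Smallest max regret = 18 → A.

A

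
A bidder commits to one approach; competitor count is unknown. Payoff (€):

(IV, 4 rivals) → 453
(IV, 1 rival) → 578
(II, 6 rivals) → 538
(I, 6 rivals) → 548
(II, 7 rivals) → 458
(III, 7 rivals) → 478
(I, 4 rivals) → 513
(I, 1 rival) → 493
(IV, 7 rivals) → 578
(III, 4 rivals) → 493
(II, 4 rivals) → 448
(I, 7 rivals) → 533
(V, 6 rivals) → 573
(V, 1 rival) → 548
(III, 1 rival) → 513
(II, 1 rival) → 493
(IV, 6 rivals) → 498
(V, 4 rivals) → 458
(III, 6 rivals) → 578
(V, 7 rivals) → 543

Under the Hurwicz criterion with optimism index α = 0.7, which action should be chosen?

III

I: 0.7·548 + 0.3·493 = 531.5
II: 0.7·538 + 0.3·448 = 511
III: 0.7·578 + 0.3·478 = 548
IV: 0.7·578 + 0.3·453 = 540.5
V: 0.7·573 + 0.3·458 = 538.5
Highest Hurwicz score = 548 → III.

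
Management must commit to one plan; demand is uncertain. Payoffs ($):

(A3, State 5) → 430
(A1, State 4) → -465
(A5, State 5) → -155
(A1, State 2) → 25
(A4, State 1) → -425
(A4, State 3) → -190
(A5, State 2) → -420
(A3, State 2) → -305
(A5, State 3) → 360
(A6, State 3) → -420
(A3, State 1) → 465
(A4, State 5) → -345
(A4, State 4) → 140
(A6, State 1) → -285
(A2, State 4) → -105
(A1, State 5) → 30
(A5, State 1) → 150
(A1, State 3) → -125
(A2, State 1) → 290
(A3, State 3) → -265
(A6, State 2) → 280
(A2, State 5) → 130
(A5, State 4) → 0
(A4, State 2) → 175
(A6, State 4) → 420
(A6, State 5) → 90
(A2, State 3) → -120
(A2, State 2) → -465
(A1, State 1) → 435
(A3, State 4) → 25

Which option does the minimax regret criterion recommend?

A3

Column bests: State 1=465, State 2=280, State 3=360, State 4=420, State 5=430.
A1 regrets: 30, 255, 485, 885, 400 → max 885
A2 regrets: 175, 745, 480, 525, 300 → max 745
A3 regrets: 0, 585, 625, 395, 0 → max 625
A4 regrets: 890, 105, 550, 280, 775 → max 890
A5 regrets: 315, 700, 0, 420, 585 → max 700
A6 regrets: 750, 0, 780, 0, 340 → max 780
Smallest max regret = 625 → A3.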